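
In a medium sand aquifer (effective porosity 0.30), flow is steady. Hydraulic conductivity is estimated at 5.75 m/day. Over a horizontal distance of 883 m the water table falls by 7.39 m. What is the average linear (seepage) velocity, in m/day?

Hydraulic gradient i = Δh / L = 7.39 / 883 = 0.008369.
Darcy flux q = K · i = 5.750 × 0.008369 = 0.04812 m/day.
Seepage velocity v = q / n_e = 0.04812 / 0.30 = 0.1604 m/day.

0.160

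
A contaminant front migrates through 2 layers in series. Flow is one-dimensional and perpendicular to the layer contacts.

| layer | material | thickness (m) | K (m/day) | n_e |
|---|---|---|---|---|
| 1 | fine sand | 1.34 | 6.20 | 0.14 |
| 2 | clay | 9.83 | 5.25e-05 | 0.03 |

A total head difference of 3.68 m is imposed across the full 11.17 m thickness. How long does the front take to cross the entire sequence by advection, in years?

With flow normal to the layers, continuity requires the same specific discharge q through every layer.
Σ(b_i/K_i) = 1.34/6.20 + 9.83/5.25e-05 = 1.872e+05 d.
q = Δh / Σ(b_i/K_i) = 3.68 / 1.872e+05 = 1.965e-05 m/day.
In each layer the seepage velocity is v_i = q/n_i, so the layer transit time is t_i = b_i·n_i / q:
  layer 1 (fine sand): t_1 = 1.34 × 0.14 / 1.965e-05 = 9545 d
  layer 2 (clay): t_2 = 9.83 × 0.03 / 1.965e-05 = 15005 d
Total t = Σ t_i = 24550 days = 67.21 years.

67.2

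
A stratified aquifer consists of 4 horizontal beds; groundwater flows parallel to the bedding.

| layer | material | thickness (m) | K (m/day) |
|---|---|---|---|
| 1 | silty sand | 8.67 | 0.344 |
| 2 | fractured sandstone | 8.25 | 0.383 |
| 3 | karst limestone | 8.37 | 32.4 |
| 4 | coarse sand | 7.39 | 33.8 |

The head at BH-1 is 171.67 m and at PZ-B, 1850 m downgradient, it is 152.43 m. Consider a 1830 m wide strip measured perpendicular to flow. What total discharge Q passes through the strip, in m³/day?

Flow is parallel to layering, so each bed carries its own Darcy discharge and the transmissivities add.
Σ(K_i·b_i) = 0.344×8.67 + 0.383×8.25 + 32.4×8.37 + 33.8×7.39 = 527.1 m²/day.
Hydraulic gradient i = (171.67 − 152.43) / 1850 = 19.24 / 1850 = 0.01040.
Q = Σ(K_i·b_i) · W · i = 527.1 × 1830 × 0.01040 = 10032 m³/day.

10000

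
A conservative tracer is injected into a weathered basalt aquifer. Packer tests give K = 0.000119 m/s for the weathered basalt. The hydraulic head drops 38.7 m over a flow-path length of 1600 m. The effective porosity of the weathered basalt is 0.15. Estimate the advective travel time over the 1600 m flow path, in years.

2.64

Convert K: 0.000119 m/s × 86400 = 10.28 m/day.
Hydraulic gradient i = Δh / L = 38.7 / 1600 = 0.02419.
Darcy flux q = K · i = 10.28 × 0.02419 = 0.2487 m/day.
Seepage velocity v = q / n_e = 0.2487 / 0.15 = 1.658 m/day.
Travel time t = L / v = 1600 / 1.658 = 965.1 days = 2.642 years.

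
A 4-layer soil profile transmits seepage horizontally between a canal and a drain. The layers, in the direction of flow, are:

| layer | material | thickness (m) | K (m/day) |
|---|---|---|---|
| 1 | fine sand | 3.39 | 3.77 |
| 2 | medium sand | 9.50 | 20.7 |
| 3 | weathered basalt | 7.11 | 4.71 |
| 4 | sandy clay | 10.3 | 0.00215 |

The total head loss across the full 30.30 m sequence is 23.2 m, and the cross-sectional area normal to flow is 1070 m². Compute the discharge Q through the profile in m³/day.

5.18

Flow is perpendicular to layering, so the layers act in series and the equivalent K is the thickness-weighted harmonic mean.
Total thickness L = 3.39 + 9.50 + 7.11 + 10.3 = 30.30 m.
Σ(b_i/K_i) = 3.39/3.77 + 9.50/20.7 + 7.11/4.71 + 10.3/0.00215 = 4794 d.
K_eq = L / Σ(b_i/K_i) = 30.30 / 4794 = 0.006321 m/day.
Q = K_eq · A · (Δh/L) = 0.006321 × 1070 × (23.2/30.30) = 5.179 m³/day.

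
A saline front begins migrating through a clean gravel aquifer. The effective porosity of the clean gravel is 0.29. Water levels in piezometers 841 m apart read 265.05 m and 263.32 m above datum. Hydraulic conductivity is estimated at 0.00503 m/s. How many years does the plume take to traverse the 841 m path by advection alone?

0.747

Convert K: 0.00503 m/s × 86400 = 434.6 m/day.
Hydraulic gradient i = (265.05 − 263.32) / 841 = 1.73 / 841 = 0.002057.
Darcy flux q = K · i = 434.6 × 0.002057 = 0.8940 m/day.
Seepage velocity v = q / n_e = 0.8940 / 0.29 = 3.083 m/day.
Travel time t = L / v = 841 / 3.083 = 272.8 days = 0.7469 years.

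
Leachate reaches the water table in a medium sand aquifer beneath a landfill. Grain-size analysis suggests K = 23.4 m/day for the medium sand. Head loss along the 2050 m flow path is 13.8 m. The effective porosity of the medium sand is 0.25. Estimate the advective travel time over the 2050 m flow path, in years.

Hydraulic gradient i = Δh / L = 13.8 / 2050 = 0.006732.
Darcy flux q = K · i = 23.40 × 0.006732 = 0.1575 m/day.
Seepage velocity v = q / n_e = 0.1575 / 0.25 = 0.6301 m/day.
Travel time t = L / v = 2050 / 0.6301 = 3254 days = 8.908 years.

8.91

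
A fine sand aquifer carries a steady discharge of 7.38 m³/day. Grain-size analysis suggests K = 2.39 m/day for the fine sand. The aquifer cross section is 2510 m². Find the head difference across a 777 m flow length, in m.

0.956

From Q = K·A·i, i = Q / (K·A) = 7.38 / (2.390 × 2510) = 0.001230.
Head loss Δh = i · L = 0.001230 × 777 = 0.9559 m.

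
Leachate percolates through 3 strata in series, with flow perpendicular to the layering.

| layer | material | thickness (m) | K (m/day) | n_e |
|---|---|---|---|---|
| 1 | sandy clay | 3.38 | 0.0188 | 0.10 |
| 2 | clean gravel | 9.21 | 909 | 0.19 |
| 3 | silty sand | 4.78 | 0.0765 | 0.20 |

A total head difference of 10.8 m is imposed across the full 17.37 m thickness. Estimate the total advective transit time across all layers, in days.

With flow normal to the layers, continuity requires the same specific discharge q through every layer.
Σ(b_i/K_i) = 3.38/0.0188 + 9.21/909 + 4.78/0.0765 = 242.3 d.
q = Δh / Σ(b_i/K_i) = 10.8 / 242.3 = 0.04458 m/day.
In each layer the seepage velocity is v_i = q/n_i, so the layer transit time is t_i = b_i·n_i / q:
  layer 1 (sandy clay): t_1 = 3.38 × 0.10 / 0.04458 = 7.582 d
  layer 2 (clean gravel): t_2 = 9.21 × 0.19 / 0.04458 = 39.26 d
  layer 3 (silty sand): t_3 = 4.78 × 0.20 / 0.04458 = 21.45 d
Total t = Σ t_i = 68.29 days.

68.3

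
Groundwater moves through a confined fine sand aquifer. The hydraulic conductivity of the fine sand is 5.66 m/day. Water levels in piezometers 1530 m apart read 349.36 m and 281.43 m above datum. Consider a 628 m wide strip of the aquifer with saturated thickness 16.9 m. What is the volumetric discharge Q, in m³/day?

2670

Cross-sectional area A = 628 × 16.9 = 10613 m².
Hydraulic gradient i = (349.36 − 281.43) / 1530 = 67.93 / 1530 = 0.04440.
Darcy's law: Q = K · A · i = 5.660 × 10613 × 0.04440 = 2667 m³/day.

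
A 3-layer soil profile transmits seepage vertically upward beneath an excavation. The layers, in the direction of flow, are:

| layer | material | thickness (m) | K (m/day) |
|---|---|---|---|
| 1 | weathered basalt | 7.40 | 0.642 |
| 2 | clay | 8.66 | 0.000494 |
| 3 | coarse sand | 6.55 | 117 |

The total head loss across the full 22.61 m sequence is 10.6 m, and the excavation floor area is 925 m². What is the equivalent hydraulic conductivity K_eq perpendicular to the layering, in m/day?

0.00129

Flow is perpendicular to layering, so the layers act in series and the equivalent K is the thickness-weighted harmonic mean.
Total thickness L = 7.40 + 8.66 + 6.55 = 22.61 m.
Σ(b_i/K_i) = 7.40/0.642 + 8.66/0.000494 + 6.55/117 = 17542 d.
K_eq = L / Σ(b_i/K_i) = 22.61 / 17542 = 0.001289 m/day.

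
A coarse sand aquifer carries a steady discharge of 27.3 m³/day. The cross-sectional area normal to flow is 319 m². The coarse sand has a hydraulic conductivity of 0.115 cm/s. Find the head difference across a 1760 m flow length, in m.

1.52

Convert K: 0.115 cm/s × 864 = 99.36 m/day.
From Q = K·A·i, i = Q / (K·A) = 27.3 / (99.36 × 319.0) = 0.0008613.
Head loss Δh = i · L = 0.0008613 × 1760 = 1.516 m.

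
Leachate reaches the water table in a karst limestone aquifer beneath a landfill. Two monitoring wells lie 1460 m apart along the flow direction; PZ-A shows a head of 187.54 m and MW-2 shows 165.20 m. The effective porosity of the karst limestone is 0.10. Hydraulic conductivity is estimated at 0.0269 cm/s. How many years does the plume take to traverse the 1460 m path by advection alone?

1.12

Convert K: 0.0269 cm/s × 864 = 23.24 m/day.
Hydraulic gradient i = (187.54 − 165.20) / 1460 = 22.34 / 1460 = 0.01530.
Darcy flux q = K · i = 23.24 × 0.01530 = 0.3556 m/day.
Seepage velocity v = q / n_e = 0.3556 / 0.10 = 3.556 m/day.
Travel time t = L / v = 1460 / 3.556 = 410.5 days = 1.124 years.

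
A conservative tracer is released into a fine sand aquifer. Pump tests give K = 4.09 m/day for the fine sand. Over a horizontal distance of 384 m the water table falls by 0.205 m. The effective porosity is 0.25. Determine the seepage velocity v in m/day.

Hydraulic gradient i = Δh / L = 0.205 / 384 = 0.0005339.
Darcy flux q = K · i = 4.090 × 0.0005339 = 0.002183 m/day.
Seepage velocity v = q / n_e = 0.002183 / 0.25 = 0.008734 m/day.

0.00873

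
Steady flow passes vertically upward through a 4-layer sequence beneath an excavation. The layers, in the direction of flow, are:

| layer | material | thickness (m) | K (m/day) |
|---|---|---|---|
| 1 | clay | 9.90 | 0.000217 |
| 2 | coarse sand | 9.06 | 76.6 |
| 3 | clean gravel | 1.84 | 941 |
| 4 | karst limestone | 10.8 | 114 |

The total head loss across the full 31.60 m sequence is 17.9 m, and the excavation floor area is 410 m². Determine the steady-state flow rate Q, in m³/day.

Flow is perpendicular to layering, so the layers act in series and the equivalent K is the thickness-weighted harmonic mean.
Total thickness L = 9.90 + 9.06 + 1.84 + 10.8 = 31.60 m.
Σ(b_i/K_i) = 9.90/0.000217 + 9.06/76.6 + 1.84/941 + 10.8/114 = 45622 d.
K_eq = L / Σ(b_i/K_i) = 31.60 / 45622 = 0.0006926 m/day.
Q = K_eq · A · (Δh/L) = 0.0006926 × 410 × (17.9/31.60) = 0.1609 m³/day.

0.161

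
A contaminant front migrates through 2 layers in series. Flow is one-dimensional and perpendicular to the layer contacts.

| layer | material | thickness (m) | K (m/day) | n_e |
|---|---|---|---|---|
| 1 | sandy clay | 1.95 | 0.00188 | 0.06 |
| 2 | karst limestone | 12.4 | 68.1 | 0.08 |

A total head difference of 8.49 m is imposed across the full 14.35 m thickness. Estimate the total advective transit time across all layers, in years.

With flow normal to the layers, continuity requires the same specific discharge q through every layer.
Σ(b_i/K_i) = 1.95/0.00188 + 12.4/68.1 = 1037 d.
q = Δh / Σ(b_i/K_i) = 8.49 / 1037 = 0.008184 m/day.
In each layer the seepage velocity is v_i = q/n_i, so the layer transit time is t_i = b_i·n_i / q:
  layer 1 (sandy clay): t_1 = 1.95 × 0.06 / 0.008184 = 14.30 d
  layer 2 (karst limestone): t_2 = 12.4 × 0.08 / 0.008184 = 121.2 d
Total t = Σ t_i = 135.5 days = 0.3710 years.

0.371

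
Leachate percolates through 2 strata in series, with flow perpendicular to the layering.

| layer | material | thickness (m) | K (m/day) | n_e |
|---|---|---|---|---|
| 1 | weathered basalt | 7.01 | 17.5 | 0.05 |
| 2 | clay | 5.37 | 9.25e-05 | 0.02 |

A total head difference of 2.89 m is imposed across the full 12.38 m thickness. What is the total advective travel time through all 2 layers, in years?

With flow normal to the layers, continuity requires the same specific discharge q through every layer.
Σ(b_i/K_i) = 7.01/17.5 + 5.37/9.25e-05 = 58054 d.
q = Δh / Σ(b_i/K_i) = 2.89 / 58054 = 4.978e-05 m/day.
In each layer the seepage velocity is v_i = q/n_i, so the layer transit time is t_i = b_i·n_i / q:
  layer 1 (weathered basalt): t_1 = 7.01 × 0.05 / 4.978e-05 = 7041 d
  layer 2 (clay): t_2 = 5.37 × 0.02 / 4.978e-05 = 2157 d
Total t = Σ t_i = 9198 days = 25.18 years.

25.2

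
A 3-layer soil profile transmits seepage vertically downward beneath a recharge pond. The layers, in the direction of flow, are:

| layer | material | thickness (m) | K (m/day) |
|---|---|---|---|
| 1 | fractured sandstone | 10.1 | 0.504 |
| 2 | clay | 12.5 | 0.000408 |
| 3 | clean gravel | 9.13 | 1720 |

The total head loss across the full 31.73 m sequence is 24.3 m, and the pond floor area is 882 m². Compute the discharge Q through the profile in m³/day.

Flow is perpendicular to layering, so the layers act in series and the equivalent K is the thickness-weighted harmonic mean.
Total thickness L = 10.1 + 12.5 + 9.13 = 31.73 m.
Σ(b_i/K_i) = 10.1/0.504 + 12.5/0.000408 + 9.13/1720 = 30657 d.
K_eq = L / Σ(b_i/K_i) = 31.73 / 30657 = 0.001035 m/day.
Q = K_eq · A · (Δh/L) = 0.001035 × 882 × (24.3/31.73) = 0.6991 m³/day.

0.699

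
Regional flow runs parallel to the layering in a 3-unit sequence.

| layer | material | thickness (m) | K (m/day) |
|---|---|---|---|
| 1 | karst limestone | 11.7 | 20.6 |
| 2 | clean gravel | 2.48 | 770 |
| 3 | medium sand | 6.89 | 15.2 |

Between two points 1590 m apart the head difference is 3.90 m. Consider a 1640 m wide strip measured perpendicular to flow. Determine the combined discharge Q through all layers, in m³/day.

9070

Flow is parallel to layering, so each bed carries its own Darcy discharge and the transmissivities add.
Σ(K_i·b_i) = 20.6×11.7 + 770×2.48 + 15.2×6.89 = 2255 m²/day.
Hydraulic gradient i = Δh / L = 3.90 / 1590 = 0.002453.
Q = Σ(K_i·b_i) · W · i = 2255 × 1640 × 0.002453 = 9072 m³/day.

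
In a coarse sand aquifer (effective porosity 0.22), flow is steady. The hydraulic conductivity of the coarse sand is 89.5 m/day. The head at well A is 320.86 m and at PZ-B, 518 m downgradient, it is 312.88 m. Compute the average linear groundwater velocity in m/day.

6.27

Hydraulic gradient i = (320.86 − 312.88) / 518 = 7.98 / 518 = 0.01541.
Darcy flux q = K · i = 89.50 × 0.01541 = 1.379 m/day.
Seepage velocity v = q / n_e = 1.379 / 0.22 = 6.267 m/day.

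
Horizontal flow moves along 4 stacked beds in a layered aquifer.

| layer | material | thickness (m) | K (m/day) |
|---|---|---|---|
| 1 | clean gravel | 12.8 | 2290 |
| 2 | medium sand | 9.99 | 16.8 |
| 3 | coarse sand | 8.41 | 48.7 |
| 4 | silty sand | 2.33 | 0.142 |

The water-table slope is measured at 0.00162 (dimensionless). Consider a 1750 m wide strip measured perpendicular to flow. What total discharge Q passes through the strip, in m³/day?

84700

Flow is parallel to layering, so each bed carries its own Darcy discharge and the transmissivities add.
Σ(K_i·b_i) = 2290×12.8 + 16.8×9.99 + 48.7×8.41 + 0.142×2.33 = 29890 m²/day.
Hydraulic gradient i = 0.00162.
Q = Σ(K_i·b_i) · W · i = 29890 × 1750 × 0.001620 = 84737 m³/day.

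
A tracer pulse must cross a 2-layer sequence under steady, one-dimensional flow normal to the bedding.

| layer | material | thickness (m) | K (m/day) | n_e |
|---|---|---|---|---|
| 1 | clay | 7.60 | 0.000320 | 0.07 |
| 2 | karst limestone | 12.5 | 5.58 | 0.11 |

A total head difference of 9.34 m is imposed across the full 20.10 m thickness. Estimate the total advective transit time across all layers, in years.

With flow normal to the layers, continuity requires the same specific discharge q through every layer.
Σ(b_i/K_i) = 7.60/0.000320 + 12.5/5.58 = 23752 d.
q = Δh / Σ(b_i/K_i) = 9.34 / 23752 = 0.0003932 m/day.
In each layer the seepage velocity is v_i = q/n_i, so the layer transit time is t_i = b_i·n_i / q:
  layer 1 (clay): t_1 = 7.60 × 0.07 / 0.0003932 = 1353 d
  layer 2 (karst limestone): t_2 = 12.5 × 0.11 / 0.0003932 = 3497 d
Total t = Σ t_i = 4850 days = 13.28 years.

13.3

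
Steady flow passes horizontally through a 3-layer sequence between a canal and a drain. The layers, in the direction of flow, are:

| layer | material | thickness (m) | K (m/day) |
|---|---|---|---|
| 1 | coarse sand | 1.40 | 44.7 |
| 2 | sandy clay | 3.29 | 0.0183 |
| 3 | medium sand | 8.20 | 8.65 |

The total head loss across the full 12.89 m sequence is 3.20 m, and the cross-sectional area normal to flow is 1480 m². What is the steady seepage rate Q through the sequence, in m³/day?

26.2

Flow is perpendicular to layering, so the layers act in series and the equivalent K is the thickness-weighted harmonic mean.
Total thickness L = 1.40 + 3.29 + 8.20 = 12.89 m.
Σ(b_i/K_i) = 1.40/44.7 + 3.29/0.0183 + 8.20/8.65 = 180.8 d.
K_eq = L / Σ(b_i/K_i) = 12.89 / 180.8 = 0.07131 m/day.
Q = K_eq · A · (Δh/L) = 0.07131 × 1480 × (3.20/12.89) = 26.20 m³/day.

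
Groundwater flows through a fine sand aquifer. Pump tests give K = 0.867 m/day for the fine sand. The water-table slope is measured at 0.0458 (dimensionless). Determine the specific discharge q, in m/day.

0.0397

Hydraulic gradient i = 0.0458.
Specific discharge q = K · i = 0.8670 × 0.04580 = 0.03971 m/day.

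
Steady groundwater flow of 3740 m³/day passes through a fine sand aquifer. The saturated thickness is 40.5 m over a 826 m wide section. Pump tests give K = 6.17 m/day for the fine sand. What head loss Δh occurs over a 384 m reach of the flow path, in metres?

Cross-sectional area A = 826 × 40.5 = 33453 m².
From Q = K·A·i, i = Q / (K·A) = 3740 / (6.170 × 33453) = 0.01812.
Head loss Δh = i · L = 0.01812 × 384 = 6.958 m.

6.96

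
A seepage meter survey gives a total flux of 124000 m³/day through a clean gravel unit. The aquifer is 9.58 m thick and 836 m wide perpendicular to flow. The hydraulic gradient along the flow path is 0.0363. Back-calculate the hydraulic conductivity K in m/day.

427

Cross-sectional area A = 836 × 9.58 = 8009 m².
Hydraulic gradient i = 0.0363.
From Q = K·A·i, K = Q / (A·i) = 124000 / (8009 × 0.03630) = 426.5 m/day.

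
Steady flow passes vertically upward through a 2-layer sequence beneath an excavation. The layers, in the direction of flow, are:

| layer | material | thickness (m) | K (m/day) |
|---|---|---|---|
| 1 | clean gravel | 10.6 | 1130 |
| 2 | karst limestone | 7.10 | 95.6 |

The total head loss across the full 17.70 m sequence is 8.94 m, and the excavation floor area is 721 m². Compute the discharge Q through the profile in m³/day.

Flow is perpendicular to layering, so the layers act in series and the equivalent K is the thickness-weighted harmonic mean.
Total thickness L = 10.6 + 7.10 = 17.70 m.
Σ(b_i/K_i) = 10.6/1130 + 7.10/95.6 = 0.08365 d.
K_eq = L / Σ(b_i/K_i) = 17.70 / 0.08365 = 211.6 m/day.
Q = K_eq · A · (Δh/L) = 211.6 × 721 × (8.94/17.70) = 77058 m³/day.

77100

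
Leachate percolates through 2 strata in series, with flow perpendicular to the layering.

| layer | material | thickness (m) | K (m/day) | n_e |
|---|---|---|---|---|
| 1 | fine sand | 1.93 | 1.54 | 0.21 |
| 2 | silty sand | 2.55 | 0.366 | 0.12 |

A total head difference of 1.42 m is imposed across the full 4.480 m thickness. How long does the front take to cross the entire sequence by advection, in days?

With flow normal to the layers, continuity requires the same specific discharge q through every layer.
Σ(b_i/K_i) = 1.93/1.54 + 2.55/0.366 = 8.220 d.
q = Δh / Σ(b_i/K_i) = 1.42 / 8.220 = 0.1727 m/day.
In each layer the seepage velocity is v_i = q/n_i, so the layer transit time is t_i = b_i·n_i / q:
  layer 1 (fine sand): t_1 = 1.93 × 0.21 / 0.1727 = 2.346 d
  layer 2 (silty sand): t_2 = 2.55 × 0.12 / 0.1727 = 1.771 d
Total t = Σ t_i = 4.118 days.

4.12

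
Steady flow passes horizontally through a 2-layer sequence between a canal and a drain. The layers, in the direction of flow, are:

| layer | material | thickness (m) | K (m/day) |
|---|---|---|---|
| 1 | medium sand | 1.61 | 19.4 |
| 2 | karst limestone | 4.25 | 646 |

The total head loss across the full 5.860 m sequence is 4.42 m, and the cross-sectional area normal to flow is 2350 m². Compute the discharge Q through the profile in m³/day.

Flow is perpendicular to layering, so the layers act in series and the equivalent K is the thickness-weighted harmonic mean.
Total thickness L = 1.61 + 4.25 = 5.860 m.
Σ(b_i/K_i) = 1.61/19.4 + 4.25/646 = 0.08957 d.
K_eq = L / Σ(b_i/K_i) = 5.860 / 0.08957 = 65.42 m/day.
Q = K_eq · A · (Δh/L) = 65.42 × 2350 × (4.42/5.860) = 1.160e+05 m³/day.

116000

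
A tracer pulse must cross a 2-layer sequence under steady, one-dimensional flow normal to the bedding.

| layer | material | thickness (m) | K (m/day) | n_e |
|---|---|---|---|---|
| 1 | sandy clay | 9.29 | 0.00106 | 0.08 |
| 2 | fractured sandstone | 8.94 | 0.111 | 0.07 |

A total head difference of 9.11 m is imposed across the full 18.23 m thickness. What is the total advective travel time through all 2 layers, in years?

With flow normal to the layers, continuity requires the same specific discharge q through every layer.
Σ(b_i/K_i) = 9.29/0.00106 + 8.94/0.111 = 8845 d.
q = Δh / Σ(b_i/K_i) = 9.11 / 8845 = 0.001030 m/day.
In each layer the seepage velocity is v_i = q/n_i, so the layer transit time is t_i = b_i·n_i / q:
  layer 1 (sandy clay): t_1 = 9.29 × 0.08 / 0.001030 = 721.6 d
  layer 2 (fractured sandstone): t_2 = 8.94 × 0.07 / 0.001030 = 607.6 d
Total t = Σ t_i = 1329 days = 3.639 years.

3.64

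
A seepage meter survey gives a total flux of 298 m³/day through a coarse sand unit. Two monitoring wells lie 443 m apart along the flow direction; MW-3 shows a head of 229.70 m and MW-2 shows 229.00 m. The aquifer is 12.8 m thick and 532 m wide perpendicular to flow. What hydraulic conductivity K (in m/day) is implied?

Cross-sectional area A = 532 × 12.8 = 6810 m².
Hydraulic gradient i = (229.70 − 229.00) / 443 = 0.7 / 443 = 0.001580.
From Q = K·A·i, K = Q / (A·i) = 298 / (6810 × 0.001580) = 27.69 m/day.

27.7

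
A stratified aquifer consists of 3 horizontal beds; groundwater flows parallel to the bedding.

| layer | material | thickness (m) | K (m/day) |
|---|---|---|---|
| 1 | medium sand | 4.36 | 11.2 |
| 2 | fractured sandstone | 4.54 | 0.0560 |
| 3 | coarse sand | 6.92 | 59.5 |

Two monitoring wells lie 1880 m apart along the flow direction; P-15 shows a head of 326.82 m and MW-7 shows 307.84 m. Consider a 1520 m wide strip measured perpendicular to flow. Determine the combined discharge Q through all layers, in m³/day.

7070

Flow is parallel to layering, so each bed carries its own Darcy discharge and the transmissivities add.
Σ(K_i·b_i) = 11.2×4.36 + 0.0560×4.54 + 59.5×6.92 = 460.8 m²/day.
Hydraulic gradient i = (326.82 − 307.84) / 1880 = 18.98 / 1880 = 0.01010.
Q = Σ(K_i·b_i) · W · i = 460.8 × 1520 × 0.01010 = 7072 m³/day.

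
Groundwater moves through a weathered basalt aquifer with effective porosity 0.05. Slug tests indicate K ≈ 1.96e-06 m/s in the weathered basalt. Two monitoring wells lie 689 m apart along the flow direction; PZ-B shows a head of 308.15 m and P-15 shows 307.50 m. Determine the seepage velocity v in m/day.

0.00320

Convert K: 1.96e-06 m/s × 86400 = 0.1693 m/day.
Hydraulic gradient i = (308.15 − 307.50) / 689 = 0.65 / 689 = 0.0009434.
Darcy flux q = K · i = 0.1693 × 0.0009434 = 0.0001598 m/day.
Seepage velocity v = q / n_e = 0.0001598 / 0.05 = 0.003195 m/day.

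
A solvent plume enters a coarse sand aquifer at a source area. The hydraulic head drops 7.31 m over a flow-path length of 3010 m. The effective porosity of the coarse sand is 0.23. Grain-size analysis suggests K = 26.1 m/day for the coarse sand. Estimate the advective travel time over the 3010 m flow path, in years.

Hydraulic gradient i = Δh / L = 7.31 / 3010 = 0.002429.
Darcy flux q = K · i = 26.10 × 0.002429 = 0.06339 m/day.
Seepage velocity v = q / n_e = 0.06339 / 0.23 = 0.2756 m/day.
Travel time t = L / v = 3010 / 0.2756 = 10922 days = 29.90 years.

29.9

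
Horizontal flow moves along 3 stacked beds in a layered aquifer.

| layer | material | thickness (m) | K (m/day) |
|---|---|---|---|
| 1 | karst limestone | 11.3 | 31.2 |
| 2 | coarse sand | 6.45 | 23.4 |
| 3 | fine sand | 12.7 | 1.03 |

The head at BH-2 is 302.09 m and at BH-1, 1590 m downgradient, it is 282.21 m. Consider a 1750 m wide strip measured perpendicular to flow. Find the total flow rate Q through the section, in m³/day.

11300

Flow is parallel to layering, so each bed carries its own Darcy discharge and the transmissivities add.
Σ(K_i·b_i) = 31.2×11.3 + 23.4×6.45 + 1.03×12.7 = 516.6 m²/day.
Hydraulic gradient i = (302.09 − 282.21) / 1590 = 19.88 / 1590 = 0.01250.
Q = Σ(K_i·b_i) · W · i = 516.6 × 1750 × 0.01250 = 11303 m³/day.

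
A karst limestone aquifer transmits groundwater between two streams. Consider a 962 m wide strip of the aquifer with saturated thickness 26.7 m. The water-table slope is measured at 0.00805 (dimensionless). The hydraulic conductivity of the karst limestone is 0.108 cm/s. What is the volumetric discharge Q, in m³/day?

19300

Convert K: 0.108 cm/s × 864 = 93.31 m/day.
Cross-sectional area A = 962 × 26.7 = 25685 m².
Hydraulic gradient i = 0.00805.
Darcy's law: Q = K · A · i = 93.31 × 25685 × 0.008050 = 19294 m³/day.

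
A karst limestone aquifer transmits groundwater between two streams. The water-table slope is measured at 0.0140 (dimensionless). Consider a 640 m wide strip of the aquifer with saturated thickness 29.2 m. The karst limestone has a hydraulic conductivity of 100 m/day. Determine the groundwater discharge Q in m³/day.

26200

Cross-sectional area A = 640 × 29.2 = 18688 m².
Hydraulic gradient i = 0.0140.
Darcy's law: Q = K · A · i = 100.0 × 18688 × 0.01400 = 26163 m³/day.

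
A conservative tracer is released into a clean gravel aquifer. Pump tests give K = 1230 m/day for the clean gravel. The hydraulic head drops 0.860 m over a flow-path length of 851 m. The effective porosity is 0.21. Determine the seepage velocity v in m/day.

Hydraulic gradient i = Δh / L = 0.860 / 851 = 0.001011.
Darcy flux q = K · i = 1230 × 0.001011 = 1.243 m/day.
Seepage velocity v = q / n_e = 1.243 / 0.21 = 5.919 m/day.

5.92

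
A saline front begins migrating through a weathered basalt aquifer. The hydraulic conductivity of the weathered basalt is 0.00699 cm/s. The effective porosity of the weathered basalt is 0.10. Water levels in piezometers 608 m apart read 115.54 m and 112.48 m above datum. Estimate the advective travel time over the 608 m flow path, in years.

5.48

Convert K: 0.00699 cm/s × 864 = 6.039 m/day.
Hydraulic gradient i = (115.54 − 112.48) / 608 = 3.06 / 608 = 0.005033.
Darcy flux q = K · i = 6.039 × 0.005033 = 0.03040 m/day.
Seepage velocity v = q / n_e = 0.03040 / 0.10 = 0.3040 m/day.
Travel time t = L / v = 608 / 0.3040 = 2000 days = 5.477 years.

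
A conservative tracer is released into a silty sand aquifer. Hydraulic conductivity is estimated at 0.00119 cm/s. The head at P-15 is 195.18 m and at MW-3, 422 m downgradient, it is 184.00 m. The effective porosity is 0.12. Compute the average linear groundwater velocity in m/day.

0.227

Convert K: 0.00119 cm/s × 864 = 1.028 m/day.
Hydraulic gradient i = (195.18 − 184.00) / 422 = 11.18 / 422 = 0.02649.
Darcy flux q = K · i = 1.028 × 0.02649 = 0.02724 m/day.
Seepage velocity v = q / n_e = 0.02724 / 0.12 = 0.2270 m/day.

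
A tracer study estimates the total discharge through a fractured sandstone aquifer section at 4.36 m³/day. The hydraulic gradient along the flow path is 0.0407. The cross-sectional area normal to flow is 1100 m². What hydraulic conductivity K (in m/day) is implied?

Hydraulic gradient i = 0.0407.
From Q = K·A·i, K = Q / (A·i) = 4.36 / (1100 × 0.04070) = 0.09739 m/day.

0.0974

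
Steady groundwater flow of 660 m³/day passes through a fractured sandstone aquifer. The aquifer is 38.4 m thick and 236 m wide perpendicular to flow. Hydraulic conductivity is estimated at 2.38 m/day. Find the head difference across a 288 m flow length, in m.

Cross-sectional area A = 236 × 38.4 = 9062 m².
From Q = K·A·i, i = Q / (K·A) = 660 / (2.380 × 9062) = 0.03060.
Head loss Δh = i · L = 0.03060 × 288 = 8.813 m.

8.81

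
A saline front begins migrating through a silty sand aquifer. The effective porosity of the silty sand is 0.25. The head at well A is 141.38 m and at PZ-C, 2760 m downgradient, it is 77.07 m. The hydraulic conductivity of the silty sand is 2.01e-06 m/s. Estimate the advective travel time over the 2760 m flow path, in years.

Convert K: 2.01e-06 m/s × 86400 = 0.1737 m/day.
Hydraulic gradient i = (141.38 − 77.07) / 2760 = 64.31 / 2760 = 0.02330.
Darcy flux q = K · i = 0.1737 × 0.02330 = 0.004046 m/day.
Seepage velocity v = q / n_e = 0.004046 / 0.25 = 0.01619 m/day.
Travel time t = L / v = 2760 / 0.01619 = 1.705e+05 days = 466.9 years.

467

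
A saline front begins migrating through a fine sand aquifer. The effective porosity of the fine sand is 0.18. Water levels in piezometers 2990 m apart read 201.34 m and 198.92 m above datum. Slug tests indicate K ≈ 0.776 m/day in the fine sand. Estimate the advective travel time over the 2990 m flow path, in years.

2350

Hydraulic gradient i = (201.34 − 198.92) / 2990 = 2.42 / 2990 = 0.0008094.
Darcy flux q = K · i = 0.7760 × 0.0008094 = 0.0006281 m/day.
Seepage velocity v = q / n_e = 0.0006281 / 0.18 = 0.003489 m/day.
Travel time t = L / v = 2990 / 0.003489 = 8.569e+05 days = 2346 years.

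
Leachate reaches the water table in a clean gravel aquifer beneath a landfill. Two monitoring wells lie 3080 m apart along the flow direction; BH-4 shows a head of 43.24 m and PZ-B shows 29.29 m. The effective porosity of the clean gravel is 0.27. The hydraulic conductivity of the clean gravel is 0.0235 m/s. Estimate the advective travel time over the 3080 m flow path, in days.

90.4

Convert K: 0.0235 m/s × 86400 = 2030 m/day.
Hydraulic gradient i = (43.24 − 29.29) / 3080 = 13.95 / 3080 = 0.004529.
Darcy flux q = K · i = 2030 × 0.004529 = 9.196 m/day.
Seepage velocity v = q / n_e = 9.196 / 0.27 = 34.06 m/day.
Travel time t = L / v = 3080 / 34.06 = 90.43 days.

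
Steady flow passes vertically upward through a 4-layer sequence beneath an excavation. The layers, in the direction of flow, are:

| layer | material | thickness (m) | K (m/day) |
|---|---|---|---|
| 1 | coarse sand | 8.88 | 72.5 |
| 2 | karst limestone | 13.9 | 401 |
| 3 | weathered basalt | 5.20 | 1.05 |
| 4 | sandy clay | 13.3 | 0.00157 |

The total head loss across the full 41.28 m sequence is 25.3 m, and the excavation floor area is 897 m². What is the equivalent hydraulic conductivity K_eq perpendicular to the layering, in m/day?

Flow is perpendicular to layering, so the layers act in series and the equivalent K is the thickness-weighted harmonic mean.
Total thickness L = 8.88 + 13.9 + 5.20 + 13.3 = 41.28 m.
Σ(b_i/K_i) = 8.88/72.5 + 13.9/401 + 5.20/1.05 + 13.3/0.00157 = 8476 d.
K_eq = L / Σ(b_i/K_i) = 41.28 / 8476 = 0.004870 m/day.

0.00487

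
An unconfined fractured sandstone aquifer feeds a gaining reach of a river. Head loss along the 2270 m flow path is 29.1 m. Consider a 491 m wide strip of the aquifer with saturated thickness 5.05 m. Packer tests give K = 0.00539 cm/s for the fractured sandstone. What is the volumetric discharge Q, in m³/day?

Convert K: 0.00539 cm/s × 864 = 4.657 m/day.
Cross-sectional area A = 491 × 5.05 = 2480 m².
Hydraulic gradient i = Δh / L = 29.1 / 2270 = 0.01282.
Darcy's law: Q = K · A · i = 4.657 × 2480 × 0.01282 = 148.0 m³/day.

148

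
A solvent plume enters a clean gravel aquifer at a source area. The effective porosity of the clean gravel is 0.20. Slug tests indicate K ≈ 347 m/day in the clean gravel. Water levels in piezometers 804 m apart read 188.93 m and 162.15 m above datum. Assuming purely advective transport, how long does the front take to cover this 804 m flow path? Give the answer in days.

Hydraulic gradient i = (188.93 − 162.15) / 804 = 26.78 / 804 = 0.03331.
Darcy flux q = K · i = 347.0 × 0.03331 = 11.56 m/day.
Seepage velocity v = q / n_e = 11.56 / 0.20 = 57.79 m/day.
Travel time t = L / v = 804 / 57.79 = 13.91 days.

13.9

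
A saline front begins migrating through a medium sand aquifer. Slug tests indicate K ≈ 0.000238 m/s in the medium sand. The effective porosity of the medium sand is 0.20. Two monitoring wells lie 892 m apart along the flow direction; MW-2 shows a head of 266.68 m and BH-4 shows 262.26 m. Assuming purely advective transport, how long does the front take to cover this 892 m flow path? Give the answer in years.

Convert K: 0.000238 m/s × 86400 = 20.56 m/day.
Hydraulic gradient i = (266.68 − 262.26) / 892 = 4.42 / 892 = 0.004955.
Darcy flux q = K · i = 20.56 × 0.004955 = 0.1019 m/day.
Seepage velocity v = q / n_e = 0.1019 / 0.20 = 0.5095 m/day.
Travel time t = L / v = 892 / 0.5095 = 1751 days = 4.794 years.

4.79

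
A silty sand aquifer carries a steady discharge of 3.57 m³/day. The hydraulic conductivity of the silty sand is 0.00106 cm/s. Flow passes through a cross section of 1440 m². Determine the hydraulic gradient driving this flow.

Convert K: 0.00106 cm/s × 864 = 0.9158 m/day.
From Q = K·A·i, i = Q / (K·A) = 3.57 / (0.9158 × 1440) = 0.002707.

0.00271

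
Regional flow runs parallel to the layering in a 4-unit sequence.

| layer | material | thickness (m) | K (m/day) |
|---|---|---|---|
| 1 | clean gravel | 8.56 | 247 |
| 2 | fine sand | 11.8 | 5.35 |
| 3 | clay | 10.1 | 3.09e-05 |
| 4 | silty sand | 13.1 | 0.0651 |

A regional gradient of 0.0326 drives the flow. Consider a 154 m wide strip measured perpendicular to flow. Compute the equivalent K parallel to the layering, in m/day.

50.0

Flow is parallel to layering, so each bed carries its own Darcy discharge and the transmissivities add.
Σ(K_i·b_i) = 247×8.56 + 5.35×11.8 + 3.09e-05×10.1 + 0.0651×13.1 = 2178 m²/day.
Total thickness b = 43.56 m, so K_eq = Σ(K_i·b_i)/b = 50.01 m/day.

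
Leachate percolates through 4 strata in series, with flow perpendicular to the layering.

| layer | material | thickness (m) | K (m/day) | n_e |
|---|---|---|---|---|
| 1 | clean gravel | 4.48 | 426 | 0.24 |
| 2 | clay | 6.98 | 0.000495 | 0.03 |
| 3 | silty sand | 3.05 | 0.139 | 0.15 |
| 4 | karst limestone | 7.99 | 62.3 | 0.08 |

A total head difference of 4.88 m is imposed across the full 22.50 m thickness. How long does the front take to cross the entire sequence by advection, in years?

18.9

With flow normal to the layers, continuity requires the same specific discharge q through every layer.
Σ(b_i/K_i) = 4.48/426 + 6.98/0.000495 + 3.05/0.139 + 7.99/62.3 = 14123 d.
q = Δh / Σ(b_i/K_i) = 4.88 / 14123 = 0.0003455 m/day.
In each layer the seepage velocity is v_i = q/n_i, so the layer transit time is t_i = b_i·n_i / q:
  layer 1 (clean gravel): t_1 = 4.48 × 0.24 / 0.0003455 = 3112 d
  layer 2 (clay): t_2 = 6.98 × 0.03 / 0.0003455 = 606.0 d
  layer 3 (silty sand): t_3 = 3.05 × 0.15 / 0.0003455 = 1324 d
  layer 4 (karst limestone): t_4 = 7.99 × 0.08 / 0.0003455 = 1850 d
Total t = Σ t_i = 6892 days = 18.87 years.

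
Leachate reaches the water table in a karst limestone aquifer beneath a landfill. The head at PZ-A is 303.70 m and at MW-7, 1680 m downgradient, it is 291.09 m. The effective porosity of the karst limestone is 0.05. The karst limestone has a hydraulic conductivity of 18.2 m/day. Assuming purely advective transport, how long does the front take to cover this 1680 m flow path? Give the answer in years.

Hydraulic gradient i = (303.70 − 291.09) / 1680 = 12.61 / 1680 = 0.007506.
Darcy flux q = K · i = 18.20 × 0.007506 = 0.1366 m/day.
Seepage velocity v = q / n_e = 0.1366 / 0.05 = 2.732 m/day.
Travel time t = L / v = 1680 / 2.732 = 614.9 days = 1.683 years.

1.68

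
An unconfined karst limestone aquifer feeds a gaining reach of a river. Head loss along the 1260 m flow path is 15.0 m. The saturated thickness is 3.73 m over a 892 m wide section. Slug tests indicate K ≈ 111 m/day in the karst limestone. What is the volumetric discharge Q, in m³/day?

Cross-sectional area A = 892 × 3.73 = 3327 m².
Hydraulic gradient i = Δh / L = 15.0 / 1260 = 0.01190.
Darcy's law: Q = K · A · i = 111.0 × 3327 × 0.01190 = 4397 m³/day.

4400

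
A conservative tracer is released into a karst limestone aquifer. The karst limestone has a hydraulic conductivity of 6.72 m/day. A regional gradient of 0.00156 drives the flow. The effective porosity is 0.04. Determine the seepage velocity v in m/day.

Hydraulic gradient i = 0.00156.
Darcy flux q = K · i = 6.720 × 0.001560 = 0.01048 m/day.
Seepage velocity v = q / n_e = 0.01048 / 0.04 = 0.2621 m/day.

0.262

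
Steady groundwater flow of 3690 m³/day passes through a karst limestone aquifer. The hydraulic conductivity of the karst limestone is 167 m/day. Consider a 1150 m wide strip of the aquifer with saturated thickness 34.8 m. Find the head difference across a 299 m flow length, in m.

Cross-sectional area A = 1150 × 34.8 = 40020 m².
From Q = K·A·i, i = Q / (K·A) = 3690 / (167.0 × 40020) = 0.0005521.
Head loss Δh = i · L = 0.0005521 × 299 = 0.1651 m.

0.165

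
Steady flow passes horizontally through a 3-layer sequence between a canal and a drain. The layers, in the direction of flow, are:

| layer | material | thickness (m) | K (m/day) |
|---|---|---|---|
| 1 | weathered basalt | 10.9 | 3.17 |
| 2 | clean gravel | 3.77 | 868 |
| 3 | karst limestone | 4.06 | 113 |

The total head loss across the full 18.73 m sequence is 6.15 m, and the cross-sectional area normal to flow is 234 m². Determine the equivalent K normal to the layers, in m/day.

Flow is perpendicular to layering, so the layers act in series and the equivalent K is the thickness-weighted harmonic mean.
Total thickness L = 10.9 + 3.77 + 4.06 = 18.73 m.
Σ(b_i/K_i) = 10.9/3.17 + 3.77/868 + 4.06/113 = 3.479 d.
K_eq = L / Σ(b_i/K_i) = 18.73 / 3.479 = 5.384 m/day.

5.38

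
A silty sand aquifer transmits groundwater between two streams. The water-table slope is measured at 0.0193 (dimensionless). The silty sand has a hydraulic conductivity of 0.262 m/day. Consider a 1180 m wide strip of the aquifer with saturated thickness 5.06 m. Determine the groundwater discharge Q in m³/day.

30.2

Cross-sectional area A = 1180 × 5.06 = 5971 m².
Hydraulic gradient i = 0.0193.
Darcy's law: Q = K · A · i = 0.2620 × 5971 × 0.01930 = 30.19 m³/day.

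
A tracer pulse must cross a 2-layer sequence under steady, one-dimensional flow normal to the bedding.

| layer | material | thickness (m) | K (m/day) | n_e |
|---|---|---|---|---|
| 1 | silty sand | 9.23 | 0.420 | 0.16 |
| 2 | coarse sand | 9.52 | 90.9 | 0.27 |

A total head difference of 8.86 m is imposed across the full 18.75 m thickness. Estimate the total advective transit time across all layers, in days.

With flow normal to the layers, continuity requires the same specific discharge q through every layer.
Σ(b_i/K_i) = 9.23/0.420 + 9.52/90.9 = 22.08 d.
q = Δh / Σ(b_i/K_i) = 8.86 / 22.08 = 0.4013 m/day.
In each layer the seepage velocity is v_i = q/n_i, so the layer transit time is t_i = b_i·n_i / q:
  layer 1 (silty sand): t_1 = 9.23 × 0.16 / 0.4013 = 3.680 d
  layer 2 (coarse sand): t_2 = 9.52 × 0.27 / 0.4013 = 6.406 d
Total t = Σ t_i = 10.09 days.

10.1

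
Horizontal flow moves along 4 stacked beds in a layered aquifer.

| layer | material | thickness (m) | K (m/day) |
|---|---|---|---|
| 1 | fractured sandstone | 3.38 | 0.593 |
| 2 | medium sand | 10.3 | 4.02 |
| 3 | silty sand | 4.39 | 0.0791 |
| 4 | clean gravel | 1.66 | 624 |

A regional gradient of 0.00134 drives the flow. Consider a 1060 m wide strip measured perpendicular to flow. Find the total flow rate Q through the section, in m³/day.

Flow is parallel to layering, so each bed carries its own Darcy discharge and the transmissivities add.
Σ(K_i·b_i) = 0.593×3.38 + 4.02×10.3 + 0.0791×4.39 + 624×1.66 = 1080 m²/day.
Hydraulic gradient i = 0.00134.
Q = Σ(K_i·b_i) · W · i = 1080 × 1060 × 0.001340 = 1533 m³/day.

1530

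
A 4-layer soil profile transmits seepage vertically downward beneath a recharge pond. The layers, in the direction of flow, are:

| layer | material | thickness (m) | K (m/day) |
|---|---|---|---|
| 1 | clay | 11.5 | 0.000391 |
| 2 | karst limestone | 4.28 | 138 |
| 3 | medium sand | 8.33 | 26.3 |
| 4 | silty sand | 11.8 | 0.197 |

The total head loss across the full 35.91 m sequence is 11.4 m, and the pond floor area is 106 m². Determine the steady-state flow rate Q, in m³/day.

0.0410

Flow is perpendicular to layering, so the layers act in series and the equivalent K is the thickness-weighted harmonic mean.
Total thickness L = 11.5 + 4.28 + 8.33 + 11.8 = 35.91 m.
Σ(b_i/K_i) = 11.5/0.000391 + 4.28/138 + 8.33/26.3 + 11.8/0.197 = 29472 d.
K_eq = L / Σ(b_i/K_i) = 35.91 / 29472 = 0.001218 m/day.
Q = K_eq · A · (Δh/L) = 0.001218 × 106 × (11.4/35.91) = 0.04100 m³/day.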